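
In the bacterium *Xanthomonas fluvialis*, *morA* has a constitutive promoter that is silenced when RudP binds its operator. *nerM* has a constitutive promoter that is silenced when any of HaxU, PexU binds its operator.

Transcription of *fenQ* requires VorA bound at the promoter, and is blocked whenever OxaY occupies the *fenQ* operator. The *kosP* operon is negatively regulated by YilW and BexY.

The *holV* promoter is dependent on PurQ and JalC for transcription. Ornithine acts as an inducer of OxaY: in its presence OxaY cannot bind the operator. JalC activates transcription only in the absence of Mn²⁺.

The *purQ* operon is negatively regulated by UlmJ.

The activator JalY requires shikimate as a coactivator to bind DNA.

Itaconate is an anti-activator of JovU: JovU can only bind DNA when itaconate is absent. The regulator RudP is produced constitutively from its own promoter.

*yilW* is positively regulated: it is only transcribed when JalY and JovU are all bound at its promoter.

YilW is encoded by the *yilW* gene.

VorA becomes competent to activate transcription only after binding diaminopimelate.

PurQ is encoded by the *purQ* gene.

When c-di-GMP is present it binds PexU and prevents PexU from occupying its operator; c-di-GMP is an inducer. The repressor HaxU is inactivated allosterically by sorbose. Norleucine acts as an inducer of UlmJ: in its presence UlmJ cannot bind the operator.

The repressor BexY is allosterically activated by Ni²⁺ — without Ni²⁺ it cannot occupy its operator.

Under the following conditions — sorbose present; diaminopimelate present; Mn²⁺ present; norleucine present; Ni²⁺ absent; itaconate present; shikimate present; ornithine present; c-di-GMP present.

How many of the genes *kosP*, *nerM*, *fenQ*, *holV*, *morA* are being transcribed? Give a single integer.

3

Shikimate is present, so JalY is active.
Itaconate is present, so JovU is inactive.
Required activator JovU is absent, so *yilW* is not transcribed.
So YilW is not produced.
Ni²⁺ is absent, so BexY is inactive.
With no repressor bound, *kosP* is transcribed.
→ *kosP* is ON.
Sorbose is present, so HaxU is inactive.
c-di-GMP is present, so PexU is inactive.
With no repressor bound, *nerM* is transcribed.
→ *nerM* is ON.
Ornithine is present, so OxaY is inactive.
Diaminopimelate is present, so VorA is active.
No repressor is bound and VorA is active, so *fenQ* is transcribed.
→ *fenQ* is ON.
Norleucine is present, so UlmJ is inactive.
With no repressor bound, *purQ* is transcribed.
So PurQ is produced and active.
Mn²⁺ is present, so JalC is inactive.
Required activator JalC is absent, so *holV* is not transcribed.
→ *holV* is OFF.
RudP is produced constitutively and is active.
With repressor RudP bound, *morA* is not transcribed.
→ *morA* is OFF.
3 of the 5 genes are transcribed.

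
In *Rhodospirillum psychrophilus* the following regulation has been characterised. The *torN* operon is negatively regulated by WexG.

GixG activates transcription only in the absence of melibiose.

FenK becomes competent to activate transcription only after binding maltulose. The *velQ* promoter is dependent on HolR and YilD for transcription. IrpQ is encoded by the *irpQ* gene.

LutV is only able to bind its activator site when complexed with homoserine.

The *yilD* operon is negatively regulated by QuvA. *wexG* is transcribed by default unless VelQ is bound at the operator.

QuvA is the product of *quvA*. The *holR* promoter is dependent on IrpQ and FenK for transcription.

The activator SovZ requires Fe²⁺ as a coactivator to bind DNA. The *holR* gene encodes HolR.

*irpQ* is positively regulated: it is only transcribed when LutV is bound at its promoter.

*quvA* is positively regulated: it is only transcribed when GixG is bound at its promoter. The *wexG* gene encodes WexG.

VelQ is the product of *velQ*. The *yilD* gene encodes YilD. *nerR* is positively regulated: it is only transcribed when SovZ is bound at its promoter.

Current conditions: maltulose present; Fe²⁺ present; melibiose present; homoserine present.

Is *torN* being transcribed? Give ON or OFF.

Homoserine is present, so LutV is active.
No repressor is bound and LutV is active, so *irpQ* is transcribed.
So IrpQ is produced and active.
Maltulose is present, so FenK is active.
No repressor is bound and IrpQ and FenK are active, so *holR* is transcribed.
So HolR is produced and active.
Melibiose is present, so GixG is inactive.
Required activator GixG is absent, so *quvA* is not transcribed.
So QuvA is not produced.
With no repressor bound, *yilD* is transcribed.
So YilD is produced and active.
No repressor is bound and HolR and YilD are active, so *velQ* is transcribed.
So VelQ is produced and active.
With repressor VelQ bound, *wexG* is not transcribed.
So WexG is not produced.
With no repressor bound, *torN* is transcribed.

ON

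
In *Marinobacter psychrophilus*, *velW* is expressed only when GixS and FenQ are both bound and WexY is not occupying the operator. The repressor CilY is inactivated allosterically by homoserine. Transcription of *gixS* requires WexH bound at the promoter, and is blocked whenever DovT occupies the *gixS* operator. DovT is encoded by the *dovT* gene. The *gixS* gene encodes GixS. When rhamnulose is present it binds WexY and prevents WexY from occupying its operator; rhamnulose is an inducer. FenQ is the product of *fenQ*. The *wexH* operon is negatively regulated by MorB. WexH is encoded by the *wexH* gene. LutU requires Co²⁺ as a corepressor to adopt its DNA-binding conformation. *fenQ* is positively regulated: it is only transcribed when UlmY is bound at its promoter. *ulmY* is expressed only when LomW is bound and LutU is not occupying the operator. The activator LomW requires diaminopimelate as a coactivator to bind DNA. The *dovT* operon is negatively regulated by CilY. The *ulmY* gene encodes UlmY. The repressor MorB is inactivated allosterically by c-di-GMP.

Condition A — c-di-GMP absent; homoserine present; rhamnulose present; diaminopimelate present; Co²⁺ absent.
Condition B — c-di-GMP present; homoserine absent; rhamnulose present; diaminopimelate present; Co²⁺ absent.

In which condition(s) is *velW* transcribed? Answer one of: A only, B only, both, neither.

B only

Condition A:
c-di-GMP is absent, so MorB is active.
With repressor MorB bound, *wexH* is not transcribed.
So WexH is not produced.
Homoserine is present, so CilY is inactive.
With no repressor bound, *dovT* is transcribed.
So DovT is produced and active.
With repressor DovT bound, *gixS* is not transcribed.
So GixS is not produced.
Rhamnulose is present, so WexY is inactive.
Diaminopimelate is present, so LomW is active.
Co²⁺ is absent, so LutU is inactive.
No repressor is bound and LomW is active, so *ulmY* is transcribed.
So UlmY is produced and active.
No repressor is bound and UlmY is active, so *fenQ* is transcribed.
So FenQ is produced and active.
Required activator GixS is absent, so *velW* is not transcribed.
→ *velW* is OFF in A.
Condition B:
c-di-GMP is present, so MorB is inactive.
With no repressor bound, *wexH* is transcribed.
So WexH is produced and active.
Homoserine is absent, so CilY is active.
With repressor CilY bound, *dovT* is not transcribed.
So DovT is not produced.
No repressor is bound and WexH is active, so *gixS* is transcribed.
So GixS is produced and active.
Rhamnulose is present, so WexY is inactive.
Diaminopimelate is present, so LomW is active.
Co²⁺ is absent, so LutU is inactive.
No repressor is bound and LomW is active, so *ulmY* is transcribed.
So UlmY is produced and active.
No repressor is bound and UlmY is active, so *fenQ* is transcribed.
So FenQ is produced and active.
No repressor is bound and GixS and FenQ are active, so *velW* is transcribed.
→ *velW* is ON in B.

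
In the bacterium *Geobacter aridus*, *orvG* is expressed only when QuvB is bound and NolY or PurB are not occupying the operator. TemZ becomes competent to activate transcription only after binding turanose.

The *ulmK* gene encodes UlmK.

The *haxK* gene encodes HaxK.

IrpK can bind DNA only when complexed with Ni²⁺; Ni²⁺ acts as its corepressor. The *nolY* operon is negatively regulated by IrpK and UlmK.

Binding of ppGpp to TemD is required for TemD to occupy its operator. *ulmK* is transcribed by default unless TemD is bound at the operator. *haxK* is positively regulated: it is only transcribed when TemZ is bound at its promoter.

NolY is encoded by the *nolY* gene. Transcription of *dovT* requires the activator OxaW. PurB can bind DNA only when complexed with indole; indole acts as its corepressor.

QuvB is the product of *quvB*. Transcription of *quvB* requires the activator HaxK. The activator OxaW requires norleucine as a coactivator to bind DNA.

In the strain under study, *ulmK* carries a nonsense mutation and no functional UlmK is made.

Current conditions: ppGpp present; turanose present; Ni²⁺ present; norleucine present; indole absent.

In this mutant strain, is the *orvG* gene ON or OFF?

Turanose is present, so TemZ is active.
No repressor is bound and TemZ is active, so *haxK* is transcribed.
So HaxK is produced and active.
No repressor is bound and HaxK is active, so *quvB* is transcribed.
So QuvB is produced and active.
Ni²⁺ is present, so IrpK is active.
UlmK is non-functional in this strain, so it has no effect.
With repressor IrpK bound, *nolY* is not transcribed.
So NolY is not produced.
Indole is absent, so PurB is inactive.
No repressor is bound and QuvB is active, so *orvG* is transcribed.

ON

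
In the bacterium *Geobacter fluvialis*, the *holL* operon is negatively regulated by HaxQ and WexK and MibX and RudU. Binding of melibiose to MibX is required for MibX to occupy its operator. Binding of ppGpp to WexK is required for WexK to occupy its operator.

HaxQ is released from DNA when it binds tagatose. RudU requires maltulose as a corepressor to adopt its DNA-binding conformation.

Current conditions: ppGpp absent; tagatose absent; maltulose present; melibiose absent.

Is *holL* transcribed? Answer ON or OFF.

OFF

Tagatose is absent, so HaxQ is active.
ppGpp is absent, so WexK is inactive.
Melibiose is absent, so MibX is inactive.
Maltulose is present, so RudU is active.
With repressor HaxQ bound, *holL* is not transcribed.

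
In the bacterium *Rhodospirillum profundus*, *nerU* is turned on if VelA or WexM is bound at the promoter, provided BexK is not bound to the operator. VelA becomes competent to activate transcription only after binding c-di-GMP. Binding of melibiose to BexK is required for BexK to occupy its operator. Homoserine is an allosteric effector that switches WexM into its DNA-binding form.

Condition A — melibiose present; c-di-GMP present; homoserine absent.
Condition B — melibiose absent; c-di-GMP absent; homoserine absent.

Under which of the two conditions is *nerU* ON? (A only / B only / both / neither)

neither

Condition A:
Melibiose is present, so BexK is active.
c-di-GMP is present, so VelA is active.
Homoserine is absent, so WexM is inactive.
With repressor BexK bound, *nerU* is not transcribed.
→ *nerU* is OFF in A.
Condition B:
Melibiose is absent, so BexK is inactive.
c-di-GMP is absent, so VelA is inactive.
Homoserine is absent, so WexM is inactive.
No activator is available at the *nerU* promoter, so *nerU* is not transcribed.
→ *nerU* is OFF in B.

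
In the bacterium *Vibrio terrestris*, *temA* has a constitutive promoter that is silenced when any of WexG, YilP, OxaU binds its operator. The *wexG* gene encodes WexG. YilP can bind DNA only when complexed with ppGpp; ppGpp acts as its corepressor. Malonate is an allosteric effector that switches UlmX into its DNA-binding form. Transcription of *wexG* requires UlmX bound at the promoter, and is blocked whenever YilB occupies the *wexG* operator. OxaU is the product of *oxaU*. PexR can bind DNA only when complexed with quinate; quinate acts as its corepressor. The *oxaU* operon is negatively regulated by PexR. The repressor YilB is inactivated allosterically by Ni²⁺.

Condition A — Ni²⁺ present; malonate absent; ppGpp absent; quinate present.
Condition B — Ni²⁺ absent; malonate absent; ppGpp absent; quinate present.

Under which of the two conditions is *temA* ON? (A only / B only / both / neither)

Condition A:
Ni²⁺ is present, so YilB is inactive.
Malonate is absent, so UlmX is inactive.
Required activator UlmX is absent, so *wexG* is not transcribed.
So WexG is not produced.
ppGpp is absent, so YilP is inactive.
Quinate is present, so PexR is active.
With repressor PexR bound, *oxaU* is not transcribed.
So OxaU is not produced.
With no repressor bound, *temA* is transcribed.
→ *temA* is ON in A.
Condition B:
Ni²⁺ is absent, so YilB is active.
Malonate is absent, so UlmX is inactive.
With repressor YilB bound, *wexG* is not transcribed.
So WexG is not produced.
ppGpp is absent, so YilP is inactive.
Quinate is present, so PexR is active.
With repressor PexR bound, *oxaU* is not transcribed.
So OxaU is not produced.
With no repressor bound, *temA* is transcribed.
→ *temA* is ON in B.

both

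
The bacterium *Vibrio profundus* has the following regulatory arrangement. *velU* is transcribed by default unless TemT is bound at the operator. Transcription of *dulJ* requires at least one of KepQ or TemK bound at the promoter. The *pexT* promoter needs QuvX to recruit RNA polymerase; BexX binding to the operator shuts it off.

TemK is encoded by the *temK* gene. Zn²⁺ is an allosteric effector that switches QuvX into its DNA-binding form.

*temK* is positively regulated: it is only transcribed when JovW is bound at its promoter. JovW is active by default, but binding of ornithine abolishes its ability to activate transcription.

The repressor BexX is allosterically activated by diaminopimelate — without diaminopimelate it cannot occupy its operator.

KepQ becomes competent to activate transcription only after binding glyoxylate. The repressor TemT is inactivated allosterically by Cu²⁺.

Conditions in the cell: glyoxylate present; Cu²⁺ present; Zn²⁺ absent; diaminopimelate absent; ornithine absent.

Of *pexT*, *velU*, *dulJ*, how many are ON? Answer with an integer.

Diaminopimelate is absent, so BexX is inactive.
Zn²⁺ is absent, so QuvX is inactive.
Required activator QuvX is absent, so *pexT* is not transcribed.
→ *pexT* is OFF.
Cu²⁺ is present, so TemT is inactive.
With no repressor bound, *velU* is transcribed.
→ *velU* is ON.
Glyoxylate is present, so KepQ is active.
Ornithine is absent, so JovW is active.
No repressor is bound and JovW is active, so *temK* is transcribed.
So TemK is produced and active.
Activator KepQ is present, so *dulJ* is transcribed.
→ *dulJ* is ON.
2 of the 3 genes are transcribed.

2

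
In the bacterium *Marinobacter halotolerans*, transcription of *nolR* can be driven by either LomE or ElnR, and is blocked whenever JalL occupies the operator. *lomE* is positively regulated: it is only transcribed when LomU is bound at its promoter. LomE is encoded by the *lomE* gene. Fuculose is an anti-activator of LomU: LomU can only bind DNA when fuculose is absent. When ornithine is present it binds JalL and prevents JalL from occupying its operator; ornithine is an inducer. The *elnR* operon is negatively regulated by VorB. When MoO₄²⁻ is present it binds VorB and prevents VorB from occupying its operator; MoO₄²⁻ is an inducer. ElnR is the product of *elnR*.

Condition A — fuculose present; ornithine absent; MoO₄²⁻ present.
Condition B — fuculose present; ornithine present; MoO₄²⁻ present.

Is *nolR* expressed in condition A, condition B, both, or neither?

Condition A:
Fuculose is present, so LomU is inactive.
Required activator LomU is absent, so *lomE* is not transcribed.
So LomE is not produced.
Ornithine is absent, so JalL is active.
MoO₄²⁻ is present, so VorB is inactive.
With no repressor bound, *elnR* is transcribed.
So ElnR is produced and active.
With repressor JalL bound, *nolR* is not transcribed.
→ *nolR* is OFF in A.
Condition B:
Fuculose is present, so LomU is inactive.
Required activator LomU is absent, so *lomE* is not transcribed.
So LomE is not produced.
Ornithine is present, so JalL is inactive.
MoO₄²⁻ is present, so VorB is inactive.
With no repressor bound, *elnR* is transcribed.
So ElnR is produced and active.
Activator ElnR is present, so *nolR* is transcribed.
→ *nolR* is ON in B.

B only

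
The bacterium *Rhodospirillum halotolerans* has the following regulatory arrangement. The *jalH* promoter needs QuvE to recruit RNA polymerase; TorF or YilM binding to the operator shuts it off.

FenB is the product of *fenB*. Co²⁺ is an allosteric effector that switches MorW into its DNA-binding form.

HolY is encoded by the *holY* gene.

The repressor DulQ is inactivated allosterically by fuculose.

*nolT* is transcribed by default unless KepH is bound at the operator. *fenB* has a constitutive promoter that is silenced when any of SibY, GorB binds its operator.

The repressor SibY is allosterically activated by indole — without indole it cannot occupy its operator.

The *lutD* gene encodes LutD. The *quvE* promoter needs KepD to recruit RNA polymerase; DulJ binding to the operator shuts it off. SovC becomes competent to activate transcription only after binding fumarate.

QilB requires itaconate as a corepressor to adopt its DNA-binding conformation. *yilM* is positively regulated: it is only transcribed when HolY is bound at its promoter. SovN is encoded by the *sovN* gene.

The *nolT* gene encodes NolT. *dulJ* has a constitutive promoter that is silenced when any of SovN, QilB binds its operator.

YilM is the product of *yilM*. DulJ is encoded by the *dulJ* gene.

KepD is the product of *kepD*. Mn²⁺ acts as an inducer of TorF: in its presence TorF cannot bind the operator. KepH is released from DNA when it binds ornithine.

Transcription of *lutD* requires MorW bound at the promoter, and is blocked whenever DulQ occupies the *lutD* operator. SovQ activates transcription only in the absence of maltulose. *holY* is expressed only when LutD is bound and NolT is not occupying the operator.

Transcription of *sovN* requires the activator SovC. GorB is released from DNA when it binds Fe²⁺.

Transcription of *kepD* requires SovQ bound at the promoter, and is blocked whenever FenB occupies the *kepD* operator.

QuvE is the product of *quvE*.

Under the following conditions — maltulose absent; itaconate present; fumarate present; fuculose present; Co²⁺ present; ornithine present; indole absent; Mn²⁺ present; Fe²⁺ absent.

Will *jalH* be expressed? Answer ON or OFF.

ON

Mn²⁺ is present, so TorF is inactive.
Fumarate is present, so SovC is active.
No repressor is bound and SovC is active, so *sovN* is transcribed.
So SovN is produced and active.
Itaconate is present, so QilB is active.
With repressor SovN bound, *dulJ* is not transcribed.
So DulJ is not produced.
Indole is absent, so SibY is inactive.
Fe²⁺ is absent, so GorB is active.
With repressor GorB bound, *fenB* is not transcribed.
So FenB is not produced.
Maltulose is absent, so SovQ is active.
No repressor is bound and SovQ is active, so *kepD* is transcribed.
So KepD is produced and active.
No repressor is bound and KepD is active, so *quvE* is transcribed.
So QuvE is produced and active.
Ornithine is present, so KepH is inactive.
With no repressor bound, *nolT* is transcribed.
So NolT is produced and active.
Fuculose is present, so DulQ is inactive.
Co²⁺ is present, so MorW is active.
No repressor is bound and MorW is active, so *lutD* is transcribed.
So LutD is produced and active.
With repressor NolT bound, *holY* is not transcribed.
So HolY is not produced.
Required activator HolY is absent, so *yilM* is not transcribed.
So YilM is not produced.
No repressor is bound and QuvE is active, so *jalH* is transcribed.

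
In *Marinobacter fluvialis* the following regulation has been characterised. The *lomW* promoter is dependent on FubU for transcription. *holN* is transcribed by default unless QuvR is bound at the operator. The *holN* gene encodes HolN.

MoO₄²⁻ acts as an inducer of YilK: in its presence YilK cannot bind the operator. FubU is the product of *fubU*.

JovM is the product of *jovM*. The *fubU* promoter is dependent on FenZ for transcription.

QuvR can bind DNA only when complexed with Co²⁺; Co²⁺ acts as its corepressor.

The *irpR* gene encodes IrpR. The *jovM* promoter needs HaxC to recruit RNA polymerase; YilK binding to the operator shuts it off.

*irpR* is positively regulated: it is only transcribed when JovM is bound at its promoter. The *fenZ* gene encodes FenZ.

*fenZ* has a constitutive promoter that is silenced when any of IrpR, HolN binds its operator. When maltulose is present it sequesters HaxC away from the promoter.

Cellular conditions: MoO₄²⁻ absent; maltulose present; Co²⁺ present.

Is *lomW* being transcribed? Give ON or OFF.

ON

MoO₄²⁻ is absent, so YilK is active.
Maltulose is present, so HaxC is inactive.
With repressor YilK bound, *jovM* is not transcribed.
So JovM is not produced.
Required activator JovM is absent, so *irpR* is not transcribed.
So IrpR is not produced.
Co²⁺ is present, so QuvR is active.
With repressor QuvR bound, *holN* is not transcribed.
So HolN is not produced.
With no repressor bound, *fenZ* is transcribed.
So FenZ is produced and active.
No repressor is bound and FenZ is active, so *fubU* is transcribed.
So FubU is produced and active.
No repressor is bound and FubU is active, so *lomW* is transcribed.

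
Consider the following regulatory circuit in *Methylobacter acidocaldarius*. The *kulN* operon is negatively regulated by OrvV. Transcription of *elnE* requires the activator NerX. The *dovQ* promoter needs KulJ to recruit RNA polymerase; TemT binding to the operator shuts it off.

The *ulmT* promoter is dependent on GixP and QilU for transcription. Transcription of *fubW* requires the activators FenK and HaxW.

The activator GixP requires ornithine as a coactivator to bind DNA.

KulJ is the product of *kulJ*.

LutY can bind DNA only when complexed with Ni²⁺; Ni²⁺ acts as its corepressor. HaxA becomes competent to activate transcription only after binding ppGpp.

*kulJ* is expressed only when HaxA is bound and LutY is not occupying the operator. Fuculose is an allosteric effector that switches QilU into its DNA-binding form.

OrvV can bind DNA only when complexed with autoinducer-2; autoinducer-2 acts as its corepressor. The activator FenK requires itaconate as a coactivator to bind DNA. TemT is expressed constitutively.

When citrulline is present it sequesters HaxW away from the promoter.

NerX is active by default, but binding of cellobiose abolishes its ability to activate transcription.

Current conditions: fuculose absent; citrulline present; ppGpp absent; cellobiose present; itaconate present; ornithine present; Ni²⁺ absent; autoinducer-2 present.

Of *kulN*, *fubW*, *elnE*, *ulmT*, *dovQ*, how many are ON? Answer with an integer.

Autoinducer-2 is present, so OrvV is active.
With repressor OrvV bound, *kulN* is not transcribed.
→ *kulN* is OFF.
Itaconate is present, so FenK is active.
Citrulline is present, so HaxW is inactive.
Required activator HaxW is absent, so *fubW* is not transcribed.
→ *fubW* is OFF.
Cellobiose is present, so NerX is inactive.
Required activator NerX is absent, so *elnE* is not transcribed.
→ *elnE* is OFF.
Ornithine is present, so GixP is active.
Fuculose is absent, so QilU is inactive.
Required activator QilU is absent, so *ulmT* is not transcribed.
→ *ulmT* is OFF.
TemT is produced constitutively and is active.
ppGpp is absent, so HaxA is inactive.
Ni²⁺ is absent, so LutY is inactive.
Required activator HaxA is absent, so *kulJ* is not transcribed.
So KulJ is not produced.
With repressor TemT bound, *dovQ* is not transcribed.
→ *dovQ* is OFF.
0 of the 5 genes are transcribed.

0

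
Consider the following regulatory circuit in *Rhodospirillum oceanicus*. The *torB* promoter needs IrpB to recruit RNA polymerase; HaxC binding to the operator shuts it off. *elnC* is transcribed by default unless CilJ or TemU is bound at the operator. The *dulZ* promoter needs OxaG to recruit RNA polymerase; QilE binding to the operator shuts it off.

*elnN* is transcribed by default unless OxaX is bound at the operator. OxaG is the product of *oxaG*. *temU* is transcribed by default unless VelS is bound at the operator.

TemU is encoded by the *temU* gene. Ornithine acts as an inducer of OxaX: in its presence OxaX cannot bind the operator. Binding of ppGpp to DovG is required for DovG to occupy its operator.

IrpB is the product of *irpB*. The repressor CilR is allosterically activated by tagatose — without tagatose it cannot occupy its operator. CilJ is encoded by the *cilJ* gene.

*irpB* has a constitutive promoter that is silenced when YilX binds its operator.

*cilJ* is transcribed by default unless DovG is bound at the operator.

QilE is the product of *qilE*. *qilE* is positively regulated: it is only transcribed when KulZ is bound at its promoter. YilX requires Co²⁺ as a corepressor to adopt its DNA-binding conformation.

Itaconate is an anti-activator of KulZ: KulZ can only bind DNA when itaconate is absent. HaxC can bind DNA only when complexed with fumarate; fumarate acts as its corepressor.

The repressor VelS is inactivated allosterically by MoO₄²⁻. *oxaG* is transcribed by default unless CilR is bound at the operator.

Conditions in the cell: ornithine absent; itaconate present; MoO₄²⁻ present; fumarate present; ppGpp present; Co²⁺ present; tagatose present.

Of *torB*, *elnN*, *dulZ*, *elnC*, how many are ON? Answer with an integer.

0

Co²⁺ is present, so YilX is active.
With repressor YilX bound, *irpB* is not transcribed.
So IrpB is not produced.
Fumarate is present, so HaxC is active.
With repressor HaxC bound, *torB* is not transcribed.
→ *torB* is OFF.
Ornithine is absent, so OxaX is active.
With repressor OxaX bound, *elnN* is not transcribed.
→ *elnN* is OFF.
Itaconate is present, so KulZ is inactive.
Required activator KulZ is absent, so *qilE* is not transcribed.
So QilE is not produced.
Tagatose is present, so CilR is active.
With repressor CilR bound, *oxaG* is not transcribed.
So OxaG is not produced.
Required activator OxaG is absent, so *dulZ* is not transcribed.
→ *dulZ* is OFF.
ppGpp is present, so DovG is active.
With repressor DovG bound, *cilJ* is not transcribed.
So CilJ is not produced.
MoO₄²⁻ is present, so VelS is inactive.
With no repressor bound, *temU* is transcribed.
So TemU is produced and active.
With repressor TemU bound, *elnC* is not transcribed.
→ *elnC* is OFF.
0 of the 4 genes are transcribed.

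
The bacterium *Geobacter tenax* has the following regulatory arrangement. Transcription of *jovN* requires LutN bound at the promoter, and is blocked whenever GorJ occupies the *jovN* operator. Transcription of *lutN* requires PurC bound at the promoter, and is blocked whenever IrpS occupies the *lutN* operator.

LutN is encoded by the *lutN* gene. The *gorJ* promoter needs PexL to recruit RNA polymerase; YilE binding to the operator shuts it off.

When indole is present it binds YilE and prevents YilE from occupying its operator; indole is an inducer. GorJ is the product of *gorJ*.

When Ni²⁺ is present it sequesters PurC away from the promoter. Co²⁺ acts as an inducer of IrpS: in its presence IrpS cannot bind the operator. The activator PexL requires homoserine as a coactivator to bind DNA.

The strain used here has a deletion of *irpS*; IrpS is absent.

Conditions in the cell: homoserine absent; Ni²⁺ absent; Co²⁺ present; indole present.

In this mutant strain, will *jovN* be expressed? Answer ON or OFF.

ON

Indole is present, so YilE is inactive.
Homoserine is absent, so PexL is inactive.
Required activator PexL is absent, so *gorJ* is not transcribed.
So GorJ is not produced.
Ni²⁺ is absent, so PurC is active.
IrpS is non-functional in this strain, so it has no effect.
No repressor is bound and PurC is active, so *lutN* is transcribed.
So LutN is produced and active.
No repressor is bound and LutN is active, so *jovN* is transcribed.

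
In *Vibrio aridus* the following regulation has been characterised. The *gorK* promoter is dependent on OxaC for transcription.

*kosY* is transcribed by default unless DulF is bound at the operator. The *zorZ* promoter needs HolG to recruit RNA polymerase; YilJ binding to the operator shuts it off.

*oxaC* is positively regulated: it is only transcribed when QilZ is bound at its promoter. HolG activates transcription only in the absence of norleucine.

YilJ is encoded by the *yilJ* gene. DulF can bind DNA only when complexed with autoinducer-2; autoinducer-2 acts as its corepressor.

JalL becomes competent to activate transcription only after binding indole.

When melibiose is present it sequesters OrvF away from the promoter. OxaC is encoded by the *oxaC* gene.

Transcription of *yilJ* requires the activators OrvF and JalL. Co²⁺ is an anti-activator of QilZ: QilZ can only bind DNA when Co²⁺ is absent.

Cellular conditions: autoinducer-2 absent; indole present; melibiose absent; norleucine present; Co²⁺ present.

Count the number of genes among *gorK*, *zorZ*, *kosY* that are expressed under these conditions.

1

Co²⁺ is present, so QilZ is inactive.
Required activator QilZ is absent, so *oxaC* is not transcribed.
So OxaC is not produced.
Required activator OxaC is absent, so *gorK* is not transcribed.
→ *gorK* is OFF.
Norleucine is present, so HolG is inactive.
Melibiose is absent, so OrvF is active.
Indole is present, so JalL is active.
No repressor is bound and OrvF and JalL are active, so *yilJ* is transcribed.
So YilJ is produced and active.
With repressor YilJ bound, *zorZ* is not transcribed.
→ *zorZ* is OFF.
Autoinducer-2 is absent, so DulF is inactive.
With no repressor bound, *kosY* is transcribed.
→ *kosY* is ON.
1 of the 3 genes is transcribed.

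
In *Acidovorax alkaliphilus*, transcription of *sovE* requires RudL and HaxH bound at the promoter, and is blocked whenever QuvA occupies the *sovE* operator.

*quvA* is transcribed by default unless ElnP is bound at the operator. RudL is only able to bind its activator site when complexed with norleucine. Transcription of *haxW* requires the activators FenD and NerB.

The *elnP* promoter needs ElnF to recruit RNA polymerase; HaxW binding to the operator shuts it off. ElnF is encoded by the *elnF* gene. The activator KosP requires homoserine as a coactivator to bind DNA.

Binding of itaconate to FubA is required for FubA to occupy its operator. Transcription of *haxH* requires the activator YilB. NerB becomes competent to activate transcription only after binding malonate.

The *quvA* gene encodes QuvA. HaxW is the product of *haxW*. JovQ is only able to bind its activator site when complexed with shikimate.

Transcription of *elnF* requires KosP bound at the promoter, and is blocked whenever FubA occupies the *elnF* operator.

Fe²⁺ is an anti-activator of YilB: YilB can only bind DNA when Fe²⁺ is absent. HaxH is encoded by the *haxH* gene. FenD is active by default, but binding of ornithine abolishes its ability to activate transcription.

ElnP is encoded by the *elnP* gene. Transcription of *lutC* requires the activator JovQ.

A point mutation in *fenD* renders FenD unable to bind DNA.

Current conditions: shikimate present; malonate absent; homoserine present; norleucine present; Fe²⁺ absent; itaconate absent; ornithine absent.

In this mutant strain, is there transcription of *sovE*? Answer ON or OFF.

Norleucine is present, so RudL is active.
FenD is non-functional in this strain, so it has no effect.
Malonate is absent, so NerB is inactive.
Required activator FenD is absent, so *haxW* is not transcribed.
So HaxW is not produced.
Homoserine is present, so KosP is active.
Itaconate is absent, so FubA is inactive.
No repressor is bound and KosP is active, so *elnF* is transcribed.
So ElnF is produced and active.
No repressor is bound and ElnF is active, so *elnP* is transcribed.
So ElnP is produced and active.
With repressor ElnP bound, *quvA* is not transcribed.
So QuvA is not produced.
Fe²⁺ is absent, so YilB is active.
No repressor is bound and YilB is active, so *haxH* is transcribed.
So HaxH is produced and active.
No repressor is bound and RudL and HaxH are active, so *sovE* is transcribed.

ON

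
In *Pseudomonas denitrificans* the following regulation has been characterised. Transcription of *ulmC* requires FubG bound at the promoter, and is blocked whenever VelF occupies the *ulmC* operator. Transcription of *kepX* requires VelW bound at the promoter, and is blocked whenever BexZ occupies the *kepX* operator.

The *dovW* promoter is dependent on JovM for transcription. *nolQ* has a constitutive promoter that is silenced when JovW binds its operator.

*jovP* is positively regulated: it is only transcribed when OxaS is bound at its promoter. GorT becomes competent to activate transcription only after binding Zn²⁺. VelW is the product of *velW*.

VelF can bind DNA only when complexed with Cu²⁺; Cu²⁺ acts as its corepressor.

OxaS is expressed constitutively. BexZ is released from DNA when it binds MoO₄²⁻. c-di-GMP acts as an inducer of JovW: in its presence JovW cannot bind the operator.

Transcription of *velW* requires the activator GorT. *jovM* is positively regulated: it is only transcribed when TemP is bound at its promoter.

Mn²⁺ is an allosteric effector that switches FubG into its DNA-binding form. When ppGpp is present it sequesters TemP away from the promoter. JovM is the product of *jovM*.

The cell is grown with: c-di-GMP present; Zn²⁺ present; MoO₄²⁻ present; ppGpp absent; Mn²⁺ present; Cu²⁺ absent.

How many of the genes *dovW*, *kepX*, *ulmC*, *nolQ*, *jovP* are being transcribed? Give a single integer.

5

ppGpp is absent, so TemP is active.
No repressor is bound and TemP is active, so *jovM* is transcribed.
So JovM is produced and active.
No repressor is bound and JovM is active, so *dovW* is transcribed.
→ *dovW* is ON.
Zn²⁺ is present, so GorT is active.
No repressor is bound and GorT is active, so *velW* is transcribed.
So VelW is produced and active.
MoO₄²⁻ is present, so BexZ is inactive.
No repressor is bound and VelW is active, so *kepX* is transcribed.
→ *kepX* is ON.
Mn²⁺ is present, so FubG is active.
Cu²⁺ is absent, so VelF is inactive.
No repressor is bound and FubG is active, so *ulmC* is transcribed.
→ *ulmC* is ON.
c-di-GMP is present, so JovW is inactive.
With no repressor bound, *nolQ* is transcribed.
→ *nolQ* is ON.
OxaS is produced constitutively and is active.
No repressor is bound and OxaS is active, so *jovP* is transcribed.
→ *jovP* is ON.
5 of the 5 genes are transcribed.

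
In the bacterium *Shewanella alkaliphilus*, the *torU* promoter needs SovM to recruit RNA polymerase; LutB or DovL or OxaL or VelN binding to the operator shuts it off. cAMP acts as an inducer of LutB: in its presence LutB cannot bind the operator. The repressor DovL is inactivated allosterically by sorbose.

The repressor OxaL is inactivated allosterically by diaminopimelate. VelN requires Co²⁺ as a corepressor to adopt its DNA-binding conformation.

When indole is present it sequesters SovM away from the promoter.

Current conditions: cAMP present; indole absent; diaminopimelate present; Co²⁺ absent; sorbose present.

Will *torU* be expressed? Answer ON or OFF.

ON

cAMP is present, so LutB is inactive.
Sorbose is present, so DovL is inactive.
Diaminopimelate is present, so OxaL is inactive.
Indole is absent, so SovM is active.
Co²⁺ is absent, so VelN is inactive.
No repressor is bound and SovM is active, so *torU* is transcribed.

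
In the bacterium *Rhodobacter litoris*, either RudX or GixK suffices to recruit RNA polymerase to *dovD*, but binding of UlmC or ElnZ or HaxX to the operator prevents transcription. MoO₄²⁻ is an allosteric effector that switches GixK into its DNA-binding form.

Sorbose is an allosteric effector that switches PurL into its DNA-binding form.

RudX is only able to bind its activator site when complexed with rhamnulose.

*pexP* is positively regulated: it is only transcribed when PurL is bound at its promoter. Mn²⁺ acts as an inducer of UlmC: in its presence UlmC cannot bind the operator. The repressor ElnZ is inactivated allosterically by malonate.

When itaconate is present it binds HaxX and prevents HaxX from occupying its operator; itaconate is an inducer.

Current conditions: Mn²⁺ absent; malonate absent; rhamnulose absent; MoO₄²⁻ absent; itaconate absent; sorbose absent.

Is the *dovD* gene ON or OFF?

OFF

Mn²⁺ is absent, so UlmC is active.
Rhamnulose is absent, so RudX is inactive.
Malonate is absent, so ElnZ is active.
Itaconate is absent, so HaxX is active.
MoO₄²⁻ is absent, so GixK is inactive.
With repressor UlmC bound, *dovD* is not transcribed.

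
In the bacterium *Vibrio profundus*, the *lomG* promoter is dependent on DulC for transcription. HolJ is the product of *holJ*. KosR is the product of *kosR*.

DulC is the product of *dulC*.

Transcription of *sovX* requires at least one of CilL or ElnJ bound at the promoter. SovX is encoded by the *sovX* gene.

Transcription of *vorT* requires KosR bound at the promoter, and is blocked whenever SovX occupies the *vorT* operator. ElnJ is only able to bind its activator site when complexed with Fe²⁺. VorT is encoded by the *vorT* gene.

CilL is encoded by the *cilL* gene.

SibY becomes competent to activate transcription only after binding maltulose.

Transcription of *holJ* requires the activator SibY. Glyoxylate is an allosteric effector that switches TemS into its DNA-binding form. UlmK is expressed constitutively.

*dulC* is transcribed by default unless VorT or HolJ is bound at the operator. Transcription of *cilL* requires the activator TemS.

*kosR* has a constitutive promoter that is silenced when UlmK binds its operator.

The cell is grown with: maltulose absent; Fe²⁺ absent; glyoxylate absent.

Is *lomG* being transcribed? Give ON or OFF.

Glyoxylate is absent, so TemS is inactive.
Required activator TemS is absent, so *cilL* is not transcribed.
So CilL is not produced.
Fe²⁺ is absent, so ElnJ is inactive.
No activator is available at the *sovX* promoter, so *sovX* is not transcribed.
So SovX is not produced.
UlmK is produced constitutively and is active.
With repressor UlmK bound, *kosR* is not transcribed.
So KosR is not produced.
Required activator KosR is absent, so *vorT* is not transcribed.
So VorT is not produced.
Maltulose is absent, so SibY is inactive.
Required activator SibY is absent, so *holJ* is not transcribed.
So HolJ is not produced.
With no repressor bound, *dulC* is transcribed.
So DulC is produced and active.
No repressor is bound and DulC is active, so *lomG* is transcribed.

ON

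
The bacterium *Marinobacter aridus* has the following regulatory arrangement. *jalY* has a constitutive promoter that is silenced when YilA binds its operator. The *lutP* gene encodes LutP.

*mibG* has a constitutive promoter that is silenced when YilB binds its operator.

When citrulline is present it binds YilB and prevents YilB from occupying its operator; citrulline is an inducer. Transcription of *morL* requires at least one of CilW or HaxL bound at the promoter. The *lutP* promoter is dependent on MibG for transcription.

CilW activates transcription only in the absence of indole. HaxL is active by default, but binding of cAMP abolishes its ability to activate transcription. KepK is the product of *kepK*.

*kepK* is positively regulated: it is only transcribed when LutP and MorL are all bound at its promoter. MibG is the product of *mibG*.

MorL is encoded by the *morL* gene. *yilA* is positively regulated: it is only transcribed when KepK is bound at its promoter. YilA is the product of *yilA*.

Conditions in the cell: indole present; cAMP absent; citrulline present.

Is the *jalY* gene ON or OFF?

OFF

Citrulline is present, so YilB is inactive.
With no repressor bound, *mibG* is transcribed.
So MibG is produced and active.
No repressor is bound and MibG is active, so *lutP* is transcribed.
So LutP is produced and active.
Indole is present, so CilW is inactive.
cAMP is absent, so HaxL is active.
Activator HaxL is present, so *morL* is transcribed.
So MorL is produced and active.
No repressor is bound and LutP and MorL are active, so *kepK* is transcribed.
So KepK is produced and active.
No repressor is bound and KepK is active, so *yilA* is transcribed.
So YilA is produced and active.
With repressor YilA bound, *jalY* is not transcribed.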